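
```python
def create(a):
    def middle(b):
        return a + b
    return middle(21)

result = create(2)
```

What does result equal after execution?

Step 1: create(2) passes a = 2.
Step 2: middle(21) has b = 21, reads a = 2 from enclosing.
Step 3: result = 2 + 21 = 23

The answer is 23.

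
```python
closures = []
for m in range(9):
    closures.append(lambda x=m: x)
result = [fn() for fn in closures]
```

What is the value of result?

Step 1: Default arg x=m captures m at each iteration.
Step 2: Each lambda has its own default: 0, 1, ..., 8.
Step 3: result = [0, 1, 2, 3, 4, 5, 6, 7, 8]

The answer is [0, 1, 2, 3, 4, 5, 6, 7, 8].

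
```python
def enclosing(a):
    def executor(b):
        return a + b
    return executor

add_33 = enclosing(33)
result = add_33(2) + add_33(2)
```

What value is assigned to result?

Step 1: add_33 captures a = 33.
Step 2: add_33(2) = 33 + 2 = 35, called twice.
Step 3: result = 35 + 35 = 70

The answer is 70.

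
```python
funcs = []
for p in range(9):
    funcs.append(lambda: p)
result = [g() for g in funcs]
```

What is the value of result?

Step 1: All 9 lambdas share the same variable p.
Step 2: After the loop, p = 8.
Step 3: Each call returns 8. result = [8, 8, 8, 8, 8, 8, 8, 8, 8]

The answer is [8, 8, 8, 8, 8, 8, 8, 8, 8].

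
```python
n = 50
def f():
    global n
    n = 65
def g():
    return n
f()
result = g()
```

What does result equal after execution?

Step 1: n = 50.
Step 2: f() sets global n = 65.
Step 3: g() reads global n = 65. result = 65

The answer is 65.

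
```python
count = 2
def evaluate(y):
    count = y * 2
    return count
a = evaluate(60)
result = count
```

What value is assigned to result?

Step 1: Global count = 2.
Step 2: evaluate(60) creates local count = 60 * 2 = 120.
Step 3: Global count unchanged because no global keyword. result = 2

The answer is 2.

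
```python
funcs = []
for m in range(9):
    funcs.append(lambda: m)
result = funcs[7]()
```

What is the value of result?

Step 1: The loop creates 9 lambdas, all referencing the same variable m.
Step 2: After the loop, m = 8 (final value).
Step 3: funcs[7]() looks up m at call time and finds 8. This is the late binding gotcha. result = 8

The answer is 8.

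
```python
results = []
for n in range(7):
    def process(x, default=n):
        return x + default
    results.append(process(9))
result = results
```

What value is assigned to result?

Step 1: Default argument default=n is evaluated at function definition time.
Step 2: Each iteration creates process with default = current n value.
Step 3: process(9) returns 9 + default. results = [9, 10, 11, 12, 13, 14, 15]

The answer is [9, 10, 11, 12, 13, 14, 15].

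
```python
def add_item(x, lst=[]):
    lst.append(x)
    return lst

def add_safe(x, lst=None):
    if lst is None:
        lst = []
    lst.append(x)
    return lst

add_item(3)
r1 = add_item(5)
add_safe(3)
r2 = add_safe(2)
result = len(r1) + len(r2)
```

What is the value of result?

Step 1: add_item shares mutable default: after 2 calls, lst = [3, 5], len = 2.
Step 2: add_safe creates fresh list each time: r2 = [2], len = 1.
Step 3: result = 2 + 1 = 3

The answer is 3.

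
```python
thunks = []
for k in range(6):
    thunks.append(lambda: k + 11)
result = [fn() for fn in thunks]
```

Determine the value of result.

Step 1: All lambdas capture k by reference. After the loop, k = 5.
Step 2: Each call returns 5 + 11 = 16.
Step 3: result = [16, 16, 16, 16, 16, 16]

The answer is [16, 16, 16, 16, 16, 16].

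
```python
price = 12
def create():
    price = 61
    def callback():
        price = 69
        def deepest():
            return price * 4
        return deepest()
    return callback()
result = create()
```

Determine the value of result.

Step 1: deepest() looks up price through LEGB: not local, finds price = 69 in enclosing callback().
Step 2: Returns 69 * 4 = 276.
Step 3: result = 276

The answer is 276.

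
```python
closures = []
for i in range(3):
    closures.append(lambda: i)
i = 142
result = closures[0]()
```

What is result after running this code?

Step 1: Lambdas capture the variable i by reference, not by value.
Step 2: After the loop, i is reassigned to 142.
Step 3: closures[0]() looks up the current i = 142. result = 142

The answer is 142.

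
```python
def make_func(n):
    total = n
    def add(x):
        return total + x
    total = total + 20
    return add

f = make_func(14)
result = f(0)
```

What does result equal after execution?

Step 1: make_func(14) sets total = 14, then total = 14 + 20 = 34.
Step 2: Closures capture by reference, so add sees total = 34.
Step 3: f(0) returns 34 + 0 = 34

The answer is 34.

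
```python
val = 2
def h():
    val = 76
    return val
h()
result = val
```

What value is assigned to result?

Step 1: val = 2 globally.
Step 2: h() creates a LOCAL val = 76 (no global keyword!).
Step 3: The global val is unchanged. result = 2

The answer is 2.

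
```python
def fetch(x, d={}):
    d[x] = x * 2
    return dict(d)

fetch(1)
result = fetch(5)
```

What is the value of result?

Step 1: Mutable default dict is shared across calls.
Step 2: First call adds 1: 2. Second call adds 5: 10.
Step 3: result = {1: 2, 5: 10}

The answer is {1: 2, 5: 10}.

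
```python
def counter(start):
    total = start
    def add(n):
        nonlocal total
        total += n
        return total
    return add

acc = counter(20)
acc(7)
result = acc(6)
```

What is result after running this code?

Step 1: counter(20) creates closure with total = 20.
Step 2: First acc(7): total = 20 + 7 = 27.
Step 3: Second acc(6): total = 27 + 6 = 33. result = 33

The answer is 33.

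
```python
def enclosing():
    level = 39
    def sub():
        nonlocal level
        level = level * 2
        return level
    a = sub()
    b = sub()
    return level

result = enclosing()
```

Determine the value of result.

Step 1: level starts at 39.
Step 2: First sub(): level = 39 * 2 = 78.
Step 3: Second sub(): level = 78 * 2 = 156.
Step 4: result = 156

The answer is 156.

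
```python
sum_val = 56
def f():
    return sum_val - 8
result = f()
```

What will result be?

Step 1: sum_val = 56 is defined globally.
Step 2: f() looks up sum_val from global scope = 56, then computes 56 - 8 = 48.
Step 3: result = 48

The answer is 48.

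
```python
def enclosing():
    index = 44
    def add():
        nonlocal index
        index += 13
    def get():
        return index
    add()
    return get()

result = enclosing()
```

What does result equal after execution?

Step 1: index = 44. add() modifies it via nonlocal, get() reads it.
Step 2: add() makes index = 44 + 13 = 57.
Step 3: get() returns 57. result = 57

The answer is 57.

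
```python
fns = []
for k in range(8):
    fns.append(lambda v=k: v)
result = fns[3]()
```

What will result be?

Step 1: Default argument v=k captures k's value at each iteration.
Step 2: fns[3] captured v = 3 when k was 3.
Step 3: result = 3

The answer is 3.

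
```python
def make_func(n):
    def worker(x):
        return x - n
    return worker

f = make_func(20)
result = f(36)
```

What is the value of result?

Step 1: make_func(20) creates a closure capturing n = 20.
Step 2: f(36) computes 36 - 20 = 16.
Step 3: result = 16

The answer is 16.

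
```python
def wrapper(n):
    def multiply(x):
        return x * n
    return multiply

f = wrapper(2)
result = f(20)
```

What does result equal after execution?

Step 1: wrapper(2) returns multiply closure with n = 2.
Step 2: f(20) computes 20 * 2 = 40.
Step 3: result = 40

The answer is 40.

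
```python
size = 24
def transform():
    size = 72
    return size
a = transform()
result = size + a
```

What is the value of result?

Step 1: Global size = 24. transform() returns local size = 72.
Step 2: a = 72. Global size still = 24.
Step 3: result = 24 + 72 = 96

The answer is 96.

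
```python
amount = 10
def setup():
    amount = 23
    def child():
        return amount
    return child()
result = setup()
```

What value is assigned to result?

Step 1: amount = 10 globally, but setup() defines amount = 23 locally.
Step 2: child() looks up amount. Not in local scope, so checks enclosing scope (setup) and finds amount = 23.
Step 3: result = 23

The answer is 23.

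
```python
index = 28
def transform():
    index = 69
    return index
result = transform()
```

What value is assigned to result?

Step 1: Global index = 28.
Step 2: transform() creates local index = 69, shadowing the global.
Step 3: Returns local index = 69. result = 69

The answer is 69.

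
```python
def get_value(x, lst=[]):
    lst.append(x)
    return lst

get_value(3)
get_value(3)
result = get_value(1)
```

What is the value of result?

Step 1: Mutable default argument gotcha! The list [] is created once.
Step 2: Each call appends to the SAME list: [3], [3, 3], [3, 3, 1].
Step 3: result = [3, 3, 1]

The answer is [3, 3, 1].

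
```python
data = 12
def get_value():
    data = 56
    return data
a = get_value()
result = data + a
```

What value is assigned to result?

Step 1: Global data = 12. get_value() returns local data = 56.
Step 2: a = 56. Global data still = 12.
Step 3: result = 12 + 56 = 68

The answer is 68.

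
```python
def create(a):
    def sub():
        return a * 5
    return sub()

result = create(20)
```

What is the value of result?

Step 1: create(20) binds parameter a = 20.
Step 2: sub() accesses a = 20 from enclosing scope.
Step 3: result = 20 * 5 = 100

The answer is 100.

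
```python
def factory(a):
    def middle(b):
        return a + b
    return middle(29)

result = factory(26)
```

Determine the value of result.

Step 1: factory(26) passes a = 26.
Step 2: middle(29) has b = 29, reads a = 26 from enclosing.
Step 3: result = 26 + 29 = 55

The answer is 55.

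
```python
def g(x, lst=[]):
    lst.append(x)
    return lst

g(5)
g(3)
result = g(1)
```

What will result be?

Step 1: Mutable default argument gotcha! The list [] is created once.
Step 2: Each call appends to the SAME list: [5], [5, 3], [5, 3, 1].
Step 3: result = [5, 3, 1]

The answer is [5, 3, 1].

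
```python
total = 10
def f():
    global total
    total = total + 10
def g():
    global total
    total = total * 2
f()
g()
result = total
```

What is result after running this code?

Step 1: total = 10.
Step 2: f() adds 10: total = 10 + 10 = 20.
Step 3: g() doubles: total = 20 * 2 = 40.
Step 4: result = 40

The answer is 40.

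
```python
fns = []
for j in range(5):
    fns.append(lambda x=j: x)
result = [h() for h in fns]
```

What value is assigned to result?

Step 1: Default arg x=j captures j at each iteration.
Step 2: Each lambda has its own default: 0, 1, ..., 4.
Step 3: result = [0, 1, 2, 3, 4]

The answer is [0, 1, 2, 3, 4].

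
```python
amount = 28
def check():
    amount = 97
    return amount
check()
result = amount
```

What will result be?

Step 1: Global amount = 28.
Step 2: check() creates local amount = 97 (shadow, not modification).
Step 3: After check() returns, global amount is unchanged. result = 28

The answer is 28.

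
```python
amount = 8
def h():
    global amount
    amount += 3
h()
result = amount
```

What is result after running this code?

Step 1: amount = 8 globally.
Step 2: h() modifies global amount: amount += 3 = 11.
Step 3: result = 11

The answer is 11.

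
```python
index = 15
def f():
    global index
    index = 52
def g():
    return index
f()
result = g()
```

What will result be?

Step 1: index = 15.
Step 2: f() sets global index = 52.
Step 3: g() reads global index = 52. result = 52

The answer is 52.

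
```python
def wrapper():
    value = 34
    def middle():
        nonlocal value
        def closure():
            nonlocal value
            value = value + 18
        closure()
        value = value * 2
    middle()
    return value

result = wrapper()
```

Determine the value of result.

Step 1: value = 34.
Step 2: closure() adds 18: value = 34 + 18 = 52.
Step 3: middle() doubles: value = 52 * 2 = 104.
Step 4: result = 104

The answer is 104.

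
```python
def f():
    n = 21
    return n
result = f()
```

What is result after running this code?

Step 1: f() defines n = 21 in its local scope.
Step 2: return n finds the local variable n = 21.
Step 3: result = 21

The answer is 21.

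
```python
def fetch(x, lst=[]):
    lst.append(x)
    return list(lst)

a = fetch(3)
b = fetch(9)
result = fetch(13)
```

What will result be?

Step 1: Default list is shared. list() creates copies for return values.
Step 2: Internal list grows: [3] -> [3, 9] -> [3, 9, 13].
Step 3: result = [3, 9, 13]

The answer is [3, 9, 13].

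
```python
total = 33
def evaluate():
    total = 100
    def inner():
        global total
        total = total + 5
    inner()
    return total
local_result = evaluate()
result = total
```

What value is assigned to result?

Step 1: Global total = 33. evaluate() creates local total = 100.
Step 2: inner() declares global total and adds 5: global total = 33 + 5 = 38.
Step 3: evaluate() returns its local total = 100 (unaffected by inner).
Step 4: result = global total = 38

The answer is 38.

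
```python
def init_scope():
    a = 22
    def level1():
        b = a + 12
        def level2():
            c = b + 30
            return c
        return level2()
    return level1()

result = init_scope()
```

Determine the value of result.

Step 1: a = 22. b = a + 12 = 34.
Step 2: c = b + 30 = 34 + 30 = 64.
Step 3: result = 64

The answer is 64.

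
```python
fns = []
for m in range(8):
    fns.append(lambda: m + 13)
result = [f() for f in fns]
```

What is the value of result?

Step 1: All lambdas capture m by reference. After the loop, m = 7.
Step 2: Each call returns 7 + 13 = 20.
Step 3: result = [20, 20, 20, 20, 20, 20, 20, 20]

The answer is [20, 20, 20, 20, 20, 20, 20, 20].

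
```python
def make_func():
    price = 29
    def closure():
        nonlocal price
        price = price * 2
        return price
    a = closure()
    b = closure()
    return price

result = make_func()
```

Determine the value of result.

Step 1: price starts at 29.
Step 2: First closure(): price = 29 * 2 = 58.
Step 3: Second closure(): price = 58 * 2 = 116.
Step 4: result = 116

The answer is 116.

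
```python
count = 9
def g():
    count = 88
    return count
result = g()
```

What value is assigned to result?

Step 1: Global count = 9.
Step 2: g() creates local count = 88, shadowing the global.
Step 3: Returns local count = 88. result = 88

The answer is 88.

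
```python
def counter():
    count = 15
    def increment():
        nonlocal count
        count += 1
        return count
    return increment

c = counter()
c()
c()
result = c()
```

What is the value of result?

Step 1: counter() creates closure with count = 15.
Step 2: Each c() call increments count via nonlocal. After 3 calls: 15 + 3 = 18.
Step 3: result = 18

The answer is 18.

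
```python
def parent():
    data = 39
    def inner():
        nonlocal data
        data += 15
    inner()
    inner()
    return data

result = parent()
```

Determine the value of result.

Step 1: data starts at 39.
Step 2: inner() is called 2 times, each adding 15.
Step 3: data = 39 + 15 * 2 = 69

The answer is 69.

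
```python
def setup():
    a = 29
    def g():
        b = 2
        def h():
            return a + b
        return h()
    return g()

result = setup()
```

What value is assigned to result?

Step 1: setup() defines a = 29. g() defines b = 2.
Step 2: h() accesses both from enclosing scopes: a = 29, b = 2.
Step 3: result = 29 + 2 = 31

The answer is 31.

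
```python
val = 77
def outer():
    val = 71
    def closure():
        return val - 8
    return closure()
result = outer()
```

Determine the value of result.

Step 1: outer() shadows global val with val = 71.
Step 2: closure() finds val = 71 in enclosing scope, computes 71 - 8 = 63.
Step 3: result = 63

The answer is 63.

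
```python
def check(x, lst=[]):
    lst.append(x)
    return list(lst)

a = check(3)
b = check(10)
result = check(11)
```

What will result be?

Step 1: Default list is shared. list() creates copies for return values.
Step 2: Internal list grows: [3] -> [3, 10] -> [3, 10, 11].
Step 3: result = [3, 10, 11]

The answer is [3, 10, 11].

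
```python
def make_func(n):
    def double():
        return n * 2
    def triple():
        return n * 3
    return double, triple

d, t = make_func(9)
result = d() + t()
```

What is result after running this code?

Step 1: Both closures capture the same n = 9.
Step 2: d() = 9 * 2 = 18, t() = 9 * 3 = 27.
Step 3: result = 18 + 27 = 45

The answer is 45.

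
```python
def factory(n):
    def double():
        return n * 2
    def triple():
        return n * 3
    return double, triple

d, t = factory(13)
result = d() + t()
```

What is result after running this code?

Step 1: Both closures capture the same n = 13.
Step 2: d() = 13 * 2 = 26, t() = 13 * 3 = 39.
Step 3: result = 26 + 39 = 65

The answer is 65.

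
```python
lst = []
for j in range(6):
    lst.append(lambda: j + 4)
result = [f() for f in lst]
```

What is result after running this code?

Step 1: All lambdas capture j by reference. After the loop, j = 5.
Step 2: Each call returns 5 + 4 = 9.
Step 3: result = [9, 9, 9, 9, 9, 9]

The answer is [9, 9, 9, 9, 9, 9].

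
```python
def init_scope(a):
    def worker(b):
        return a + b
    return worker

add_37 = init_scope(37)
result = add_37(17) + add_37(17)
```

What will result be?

Step 1: add_37 captures a = 37.
Step 2: add_37(17) = 37 + 17 = 54, called twice.
Step 3: result = 54 + 54 = 108

The answer is 108.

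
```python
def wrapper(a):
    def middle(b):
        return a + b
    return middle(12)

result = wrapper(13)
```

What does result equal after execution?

Step 1: wrapper(13) passes a = 13.
Step 2: middle(12) has b = 12, reads a = 13 from enclosing.
Step 3: result = 13 + 12 = 25

The answer is 25.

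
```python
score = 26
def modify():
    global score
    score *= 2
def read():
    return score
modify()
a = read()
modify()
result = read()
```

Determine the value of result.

Step 1: score = 26.
Step 2: First modify(): score = 26 * 2 = 52.
Step 3: Second modify(): score = 52 * 2 = 104.
Step 4: read() returns 104

The answer is 104.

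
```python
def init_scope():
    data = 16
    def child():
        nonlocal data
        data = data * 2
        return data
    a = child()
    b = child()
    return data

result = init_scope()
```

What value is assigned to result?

Step 1: data starts at 16.
Step 2: First child(): data = 16 * 2 = 32.
Step 3: Second child(): data = 32 * 2 = 64.
Step 4: result = 64

The answer is 64.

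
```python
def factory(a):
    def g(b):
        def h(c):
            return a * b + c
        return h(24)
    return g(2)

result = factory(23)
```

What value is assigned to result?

Step 1: a = 23, b = 2, c = 24.
Step 2: h() computes a * b + c = 23 * 2 + 24 = 70.
Step 3: result = 70

The answer is 70.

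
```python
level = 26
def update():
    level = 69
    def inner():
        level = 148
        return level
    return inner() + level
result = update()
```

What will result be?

Step 1: update() has local level = 69. inner() has local level = 148.
Step 2: inner() returns its local level = 148.
Step 3: update() returns 148 + its own level (69) = 217

The answer is 217.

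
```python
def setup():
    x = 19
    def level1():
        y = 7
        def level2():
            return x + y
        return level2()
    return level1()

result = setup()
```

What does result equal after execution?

Step 1: x = 19 in setup. y = 7 in level1.
Step 2: level2() reads x = 19 and y = 7 from enclosing scopes.
Step 3: result = 19 + 7 = 26

The answer is 26.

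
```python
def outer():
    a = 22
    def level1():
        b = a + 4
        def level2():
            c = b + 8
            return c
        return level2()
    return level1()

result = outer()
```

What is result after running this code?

Step 1: a = 22. b = a + 4 = 26.
Step 2: c = b + 8 = 26 + 8 = 34.
Step 3: result = 34

The answer is 34.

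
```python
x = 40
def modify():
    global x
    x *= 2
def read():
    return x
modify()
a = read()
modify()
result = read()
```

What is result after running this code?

Step 1: x = 40.
Step 2: First modify(): x = 40 * 2 = 80.
Step 3: Second modify(): x = 80 * 2 = 160.
Step 4: read() returns 160

The answer is 160.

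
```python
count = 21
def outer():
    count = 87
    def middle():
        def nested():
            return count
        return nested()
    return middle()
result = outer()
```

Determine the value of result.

Step 1: outer() defines count = 87. middle() and nested() have no local count.
Step 2: nested() checks local (none), enclosing middle() (none), enclosing outer() and finds count = 87.
Step 3: result = 87

The answer is 87.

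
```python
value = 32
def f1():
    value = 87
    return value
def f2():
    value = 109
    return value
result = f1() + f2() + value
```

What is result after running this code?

Step 1: Each function shadows global value with its own local.
Step 2: f1() returns 87, f2() returns 109.
Step 3: Global value = 32 is unchanged. result = 87 + 109 + 32 = 228

The answer is 228.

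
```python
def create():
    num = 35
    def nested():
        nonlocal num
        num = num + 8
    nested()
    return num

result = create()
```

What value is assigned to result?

Step 1: create() sets num = 35.
Step 2: nested() uses nonlocal to modify num in create's scope: num = 35 + 8 = 43.
Step 3: create() returns the modified num = 43

The answer is 43.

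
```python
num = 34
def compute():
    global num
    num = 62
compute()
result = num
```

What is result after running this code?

Step 1: num = 34 globally.
Step 2: compute() declares global num and sets it to 62.
Step 3: After compute(), global num = 62. result = 62

The answer is 62.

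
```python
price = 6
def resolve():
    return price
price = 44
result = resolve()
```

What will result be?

Step 1: price is first set to 6, then reassigned to 44.
Step 2: resolve() is called after the reassignment, so it looks up the current global price = 44.
Step 3: result = 44

The answer is 44.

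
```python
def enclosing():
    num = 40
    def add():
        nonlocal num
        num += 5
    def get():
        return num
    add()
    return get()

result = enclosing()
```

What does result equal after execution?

Step 1: num = 40. add() modifies it via nonlocal, get() reads it.
Step 2: add() makes num = 40 + 5 = 45.
Step 3: get() returns 45. result = 45

The answer is 45.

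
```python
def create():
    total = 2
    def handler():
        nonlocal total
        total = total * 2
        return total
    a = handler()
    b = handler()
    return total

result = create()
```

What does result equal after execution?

Step 1: total starts at 2.
Step 2: First handler(): total = 2 * 2 = 4.
Step 3: Second handler(): total = 4 * 2 = 8.
Step 4: result = 8

The answer is 8.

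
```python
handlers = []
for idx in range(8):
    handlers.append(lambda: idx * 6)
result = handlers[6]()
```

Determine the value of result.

Step 1: All lambdas reference the same variable idx (late binding).
Step 2: After the loop, idx = 7. Every lambda returns idx * 6.
Step 3: handlers[6]() = 7 * 6 = 42

The answer is 42.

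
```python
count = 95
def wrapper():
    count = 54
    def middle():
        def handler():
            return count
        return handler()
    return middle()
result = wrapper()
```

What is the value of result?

Step 1: wrapper() defines count = 54. middle() and handler() have no local count.
Step 2: handler() checks local (none), enclosing middle() (none), enclosing wrapper() and finds count = 54.
Step 3: result = 54

The answer is 54.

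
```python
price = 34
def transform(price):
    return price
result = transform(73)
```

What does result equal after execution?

Step 1: Global price = 34.
Step 2: transform(73) takes parameter price = 73, which shadows the global.
Step 3: result = 73

The answer is 73.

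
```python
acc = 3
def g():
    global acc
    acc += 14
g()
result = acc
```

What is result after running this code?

Step 1: acc = 3 globally.
Step 2: g() modifies global acc: acc += 14 = 17.
Step 3: result = 17

The answer is 17.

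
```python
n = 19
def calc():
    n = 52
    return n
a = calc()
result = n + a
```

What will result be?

Step 1: Global n = 19. calc() returns local n = 52.
Step 2: a = 52. Global n still = 19.
Step 3: result = 19 + 52 = 71

The answer is 71.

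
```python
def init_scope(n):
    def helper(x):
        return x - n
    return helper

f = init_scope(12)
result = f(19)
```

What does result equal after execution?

Step 1: init_scope(12) creates a closure capturing n = 12.
Step 2: f(19) computes 19 - 12 = 7.
Step 3: result = 7

The answer is 7.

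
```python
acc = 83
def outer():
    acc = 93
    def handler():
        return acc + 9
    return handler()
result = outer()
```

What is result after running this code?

Step 1: outer() shadows global acc with acc = 93.
Step 2: handler() finds acc = 93 in enclosing scope, computes 93 + 9 = 102.
Step 3: result = 102

The answer is 102.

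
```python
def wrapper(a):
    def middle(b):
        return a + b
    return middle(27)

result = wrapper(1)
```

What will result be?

Step 1: wrapper(1) passes a = 1.
Step 2: middle(27) has b = 27, reads a = 1 from enclosing.
Step 3: result = 1 + 27 = 28

The answer is 28.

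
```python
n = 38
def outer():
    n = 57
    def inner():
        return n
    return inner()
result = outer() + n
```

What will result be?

Step 1: Global n = 38. outer() shadows with n = 57.
Step 2: inner() returns enclosing n = 57. outer() = 57.
Step 3: result = 57 + global n (38) = 95

The answer is 95.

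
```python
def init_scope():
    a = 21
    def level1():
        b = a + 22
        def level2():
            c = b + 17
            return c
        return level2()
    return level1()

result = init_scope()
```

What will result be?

Step 1: a = 21. b = a + 22 = 43.
Step 2: c = b + 17 = 43 + 17 = 60.
Step 3: result = 60

The answer is 60.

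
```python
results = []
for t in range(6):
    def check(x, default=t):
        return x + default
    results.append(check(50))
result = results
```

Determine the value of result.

Step 1: Default argument default=t is evaluated at function definition time.
Step 2: Each iteration creates check with default = current t value.
Step 3: check(50) returns 50 + default. results = [50, 51, 52, 53, 54, 55]

The answer is [50, 51, 52, 53, 54, 55].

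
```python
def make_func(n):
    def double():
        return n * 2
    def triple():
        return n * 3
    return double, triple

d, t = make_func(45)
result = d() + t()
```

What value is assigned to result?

Step 1: Both closures capture the same n = 45.
Step 2: d() = 45 * 2 = 90, t() = 45 * 3 = 135.
Step 3: result = 90 + 135 = 225

The answer is 225.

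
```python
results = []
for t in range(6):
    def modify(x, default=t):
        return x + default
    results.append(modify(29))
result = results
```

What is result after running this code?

Step 1: Default argument default=t is evaluated at function definition time.
Step 2: Each iteration creates modify with default = current t value.
Step 3: modify(29) returns 29 + default. results = [29, 30, 31, 32, 33, 34]

The answer is [29, 30, 31, 32, 33, 34].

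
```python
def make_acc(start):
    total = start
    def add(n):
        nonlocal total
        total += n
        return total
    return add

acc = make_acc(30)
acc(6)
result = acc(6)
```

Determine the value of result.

Step 1: make_acc(30) creates closure with total = 30.
Step 2: First acc(6): total = 30 + 6 = 36.
Step 3: Second acc(6): total = 36 + 6 = 42. result = 42

The answer is 42.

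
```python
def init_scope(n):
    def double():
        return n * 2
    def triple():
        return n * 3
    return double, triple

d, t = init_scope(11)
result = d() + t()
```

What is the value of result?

Step 1: Both closures capture the same n = 11.
Step 2: d() = 11 * 2 = 22, t() = 11 * 3 = 33.
Step 3: result = 22 + 33 = 55

The answer is 55.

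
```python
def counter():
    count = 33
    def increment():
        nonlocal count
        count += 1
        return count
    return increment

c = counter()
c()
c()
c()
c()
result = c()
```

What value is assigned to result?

Step 1: counter() creates closure with count = 33.
Step 2: Each c() call increments count via nonlocal. After 5 calls: 33 + 5 = 38.
Step 3: result = 38

The answer is 38.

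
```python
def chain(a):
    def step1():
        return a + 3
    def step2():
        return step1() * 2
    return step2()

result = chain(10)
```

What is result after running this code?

Step 1: chain(10) captures a = 10.
Step 2: step2() calls step1() which returns 10 + 3 = 13.
Step 3: step2() returns 13 * 2 = 26

The answer is 26.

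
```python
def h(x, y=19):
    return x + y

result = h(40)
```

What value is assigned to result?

Step 1: h(40) uses default y = 19.
Step 2: Returns 40 + 19 = 59.
Step 3: result = 59

The answer is 59.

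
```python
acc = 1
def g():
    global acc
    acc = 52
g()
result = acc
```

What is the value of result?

Step 1: acc = 1 globally.
Step 2: g() declares global acc and sets it to 52.
Step 3: After g(), global acc = 52. result = 52

The answer is 52.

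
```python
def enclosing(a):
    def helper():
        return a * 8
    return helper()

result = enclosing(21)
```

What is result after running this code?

Step 1: enclosing(21) binds parameter a = 21.
Step 2: helper() accesses a = 21 from enclosing scope.
Step 3: result = 21 * 8 = 168

The answer is 168.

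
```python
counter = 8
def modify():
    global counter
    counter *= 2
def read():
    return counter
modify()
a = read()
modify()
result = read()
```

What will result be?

Step 1: counter = 8.
Step 2: First modify(): counter = 8 * 2 = 16.
Step 3: Second modify(): counter = 16 * 2 = 32.
Step 4: read() returns 32

The answer is 32.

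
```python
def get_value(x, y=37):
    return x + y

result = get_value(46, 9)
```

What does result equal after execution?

Step 1: get_value(46, 9) overrides default y with 9.
Step 2: Returns 46 + 9 = 55.
Step 3: result = 55

The answer is 55.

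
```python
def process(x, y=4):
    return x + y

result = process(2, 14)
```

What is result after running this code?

Step 1: process(2, 14) overrides default y with 14.
Step 2: Returns 2 + 14 = 16.
Step 3: result = 16

The answer is 16.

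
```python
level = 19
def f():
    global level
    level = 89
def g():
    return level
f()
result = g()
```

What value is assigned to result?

Step 1: level = 19.
Step 2: f() sets global level = 89.
Step 3: g() reads global level = 89. result = 89

The answer is 89.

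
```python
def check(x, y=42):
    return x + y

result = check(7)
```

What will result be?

Step 1: check(7) uses default y = 42.
Step 2: Returns 7 + 42 = 49.
Step 3: result = 49

The answer is 49.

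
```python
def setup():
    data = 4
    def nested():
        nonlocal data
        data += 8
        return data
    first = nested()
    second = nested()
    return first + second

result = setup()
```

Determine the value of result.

Step 1: data starts at 4.
Step 2: First call: data = 4 + 8 = 12, returns 12.
Step 3: Second call: data = 12 + 8 = 20, returns 20.
Step 4: result = 12 + 20 = 32

The answer is 32.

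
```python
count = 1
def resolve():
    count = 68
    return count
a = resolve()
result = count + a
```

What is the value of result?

Step 1: Global count = 1. resolve() returns local count = 68.
Step 2: a = 68. Global count still = 1.
Step 3: result = 1 + 68 = 69

The answer is 69.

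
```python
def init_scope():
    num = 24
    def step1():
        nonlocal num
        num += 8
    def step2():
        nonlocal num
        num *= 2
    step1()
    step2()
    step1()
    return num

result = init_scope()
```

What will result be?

Step 1: num = 24.
Step 2: step1(): num = 24 + 8 = 32.
Step 3: step2(): num = 32 * 2 = 64.
Step 4: step1(): num = 64 + 8 = 72. result = 72

The answer is 72.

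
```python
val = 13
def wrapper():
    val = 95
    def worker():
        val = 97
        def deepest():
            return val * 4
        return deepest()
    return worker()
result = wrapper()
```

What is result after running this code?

Step 1: deepest() looks up val through LEGB: not local, finds val = 97 in enclosing worker().
Step 2: Returns 97 * 4 = 388.
Step 3: result = 388

The answer is 388.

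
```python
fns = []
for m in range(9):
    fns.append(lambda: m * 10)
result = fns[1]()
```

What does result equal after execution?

Step 1: All lambdas reference the same variable m (late binding).
Step 2: After the loop, m = 8. Every lambda returns m * 10.
Step 3: fns[1]() = 8 * 10 = 80

The answer is 80.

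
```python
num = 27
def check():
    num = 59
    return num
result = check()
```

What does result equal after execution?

Step 1: Global num = 27.
Step 2: check() creates local num = 59, shadowing the global.
Step 3: Returns local num = 59. result = 59

The answer is 59.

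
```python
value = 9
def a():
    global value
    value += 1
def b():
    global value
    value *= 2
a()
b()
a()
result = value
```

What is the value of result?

Step 1: value = 9.
Step 2: a(): value = 9 + 1 = 10.
Step 3: b(): value = 10 * 2 = 20.
Step 4: a(): value = 20 + 1 = 21

The answer is 21.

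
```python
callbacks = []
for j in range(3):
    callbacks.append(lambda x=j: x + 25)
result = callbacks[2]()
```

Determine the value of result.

Step 1: Default argument x=j captures j's value at definition time.
Step 2: callbacks[2] was defined when j = 2, so x defaults to 2.
Step 3: result = 2 + 25 = 27 (default arg fixes the late binding issue)

The answer is 27.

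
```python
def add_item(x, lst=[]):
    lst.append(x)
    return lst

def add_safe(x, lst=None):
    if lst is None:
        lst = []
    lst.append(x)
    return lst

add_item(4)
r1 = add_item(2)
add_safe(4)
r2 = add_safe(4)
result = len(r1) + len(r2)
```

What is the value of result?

Step 1: add_item shares mutable default: after 2 calls, lst = [4, 2], len = 2.
Step 2: add_safe creates fresh list each time: r2 = [4], len = 1.
Step 3: result = 2 + 1 = 3

The answer is 3.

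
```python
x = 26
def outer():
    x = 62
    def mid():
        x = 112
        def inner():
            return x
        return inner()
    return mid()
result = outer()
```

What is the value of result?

Step 1: Three levels of shadowing: global 26, outer 62, mid 112.
Step 2: inner() finds x = 112 in enclosing mid() scope.
Step 3: result = 112

The answer is 112.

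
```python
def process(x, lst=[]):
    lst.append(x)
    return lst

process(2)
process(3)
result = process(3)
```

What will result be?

Step 1: Mutable default argument gotcha! The list [] is created once.
Step 2: Each call appends to the SAME list: [2], [2, 3], [2, 3, 3].
Step 3: result = [2, 3, 3]

The answer is [2, 3, 3].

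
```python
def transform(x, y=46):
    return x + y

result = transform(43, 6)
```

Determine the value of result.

Step 1: transform(43, 6) overrides default y with 6.
Step 2: Returns 43 + 6 = 49.
Step 3: result = 49

The answer is 49.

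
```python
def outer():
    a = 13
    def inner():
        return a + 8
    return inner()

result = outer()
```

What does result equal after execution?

Step 1: outer() defines a = 13.
Step 2: inner() reads a = 13 from enclosing scope, returns 13 + 8 = 21.
Step 3: result = 21

The answer is 21.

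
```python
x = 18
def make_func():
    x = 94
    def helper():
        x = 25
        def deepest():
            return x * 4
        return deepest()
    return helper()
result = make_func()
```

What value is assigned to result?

Step 1: deepest() looks up x through LEGB: not local, finds x = 25 in enclosing helper().
Step 2: Returns 25 * 4 = 100.
Step 3: result = 100

The answer is 100.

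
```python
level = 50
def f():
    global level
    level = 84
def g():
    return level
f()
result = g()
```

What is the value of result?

Step 1: level = 50.
Step 2: f() sets global level = 84.
Step 3: g() reads global level = 84. result = 84

The answer is 84.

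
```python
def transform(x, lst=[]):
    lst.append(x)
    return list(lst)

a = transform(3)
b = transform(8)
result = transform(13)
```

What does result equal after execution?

Step 1: Default list is shared. list() creates copies for return values.
Step 2: Internal list grows: [3] -> [3, 8] -> [3, 8, 13].
Step 3: result = [3, 8, 13]

The answer is [3, 8, 13].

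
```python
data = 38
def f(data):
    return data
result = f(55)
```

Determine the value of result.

Step 1: Global data = 38.
Step 2: f(55) takes parameter data = 55, which shadows the global.
Step 3: result = 55

The answer is 55.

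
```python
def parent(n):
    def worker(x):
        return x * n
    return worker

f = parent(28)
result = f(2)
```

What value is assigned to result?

Step 1: parent(28) creates a closure capturing n = 28.
Step 2: f(2) computes 2 * 28 = 56.
Step 3: result = 56

The answer is 56.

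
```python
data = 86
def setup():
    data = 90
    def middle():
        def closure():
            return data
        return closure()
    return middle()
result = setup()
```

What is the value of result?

Step 1: setup() defines data = 90. middle() and closure() have no local data.
Step 2: closure() checks local (none), enclosing middle() (none), enclosing setup() and finds data = 90.
Step 3: result = 90

The answer is 90.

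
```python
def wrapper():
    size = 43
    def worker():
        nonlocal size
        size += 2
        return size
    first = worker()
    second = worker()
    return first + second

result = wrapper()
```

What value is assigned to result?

Step 1: size starts at 43.
Step 2: First call: size = 43 + 2 = 45, returns 45.
Step 3: Second call: size = 45 + 2 = 47, returns 47.
Step 4: result = 45 + 47 = 92

The answer is 92.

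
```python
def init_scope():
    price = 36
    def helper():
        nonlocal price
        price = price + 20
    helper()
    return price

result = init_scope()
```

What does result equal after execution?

Step 1: init_scope() sets price = 36.
Step 2: helper() uses nonlocal to modify price in init_scope's scope: price = 36 + 20 = 56.
Step 3: init_scope() returns the modified price = 56

The answer is 56.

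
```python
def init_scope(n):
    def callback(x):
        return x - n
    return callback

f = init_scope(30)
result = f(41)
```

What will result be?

Step 1: init_scope(30) creates a closure capturing n = 30.
Step 2: f(41) computes 41 - 30 = 11.
Step 3: result = 11

The answer is 11.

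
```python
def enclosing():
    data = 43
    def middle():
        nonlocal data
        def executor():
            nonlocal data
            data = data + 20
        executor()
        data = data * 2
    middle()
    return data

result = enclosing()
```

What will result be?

Step 1: data = 43.
Step 2: executor() adds 20: data = 43 + 20 = 63.
Step 3: middle() doubles: data = 63 * 2 = 126.
Step 4: result = 126

The answer is 126.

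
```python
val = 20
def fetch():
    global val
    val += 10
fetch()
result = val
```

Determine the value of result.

Step 1: val = 20 globally.
Step 2: fetch() modifies global val: val += 10 = 30.
Step 3: result = 30

The answer is 30.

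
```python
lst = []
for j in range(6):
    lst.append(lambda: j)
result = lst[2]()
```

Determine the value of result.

Step 1: The loop creates 6 lambdas, all referencing the same variable j.
Step 2: After the loop, j = 5 (final value).
Step 3: lst[2]() looks up j at call time and finds 5. This is the late binding gotcha. result = 5

The answer is 5.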